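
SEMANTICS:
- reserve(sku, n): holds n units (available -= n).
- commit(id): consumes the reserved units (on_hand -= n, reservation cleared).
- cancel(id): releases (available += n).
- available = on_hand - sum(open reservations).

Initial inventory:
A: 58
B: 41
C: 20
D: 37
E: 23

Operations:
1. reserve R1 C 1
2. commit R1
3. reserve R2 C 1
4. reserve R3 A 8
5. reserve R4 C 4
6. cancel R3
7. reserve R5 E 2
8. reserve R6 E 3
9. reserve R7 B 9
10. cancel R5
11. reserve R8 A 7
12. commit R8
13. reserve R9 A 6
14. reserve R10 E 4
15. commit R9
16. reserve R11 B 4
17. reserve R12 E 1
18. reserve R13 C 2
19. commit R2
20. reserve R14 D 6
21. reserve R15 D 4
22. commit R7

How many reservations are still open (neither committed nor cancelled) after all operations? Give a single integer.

Step 1: reserve R1 C 1 -> on_hand[A=58 B=41 C=20 D=37 E=23] avail[A=58 B=41 C=19 D=37 E=23] open={R1}
Step 2: commit R1 -> on_hand[A=58 B=41 C=19 D=37 E=23] avail[A=58 B=41 C=19 D=37 E=23] open={}
Step 3: reserve R2 C 1 -> on_hand[A=58 B=41 C=19 D=37 E=23] avail[A=58 B=41 C=18 D=37 E=23] open={R2}
Step 4: reserve R3 A 8 -> on_hand[A=58 B=41 C=19 D=37 E=23] avail[A=50 B=41 C=18 D=37 E=23] open={R2,R3}
Step 5: reserve R4 C 4 -> on_hand[A=58 B=41 C=19 D=37 E=23] avail[A=50 B=41 C=14 D=37 E=23] open={R2,R3,R4}
Step 6: cancel R3 -> on_hand[A=58 B=41 C=19 D=37 E=23] avail[A=58 B=41 C=14 D=37 E=23] open={R2,R4}
Step 7: reserve R5 E 2 -> on_hand[A=58 B=41 C=19 D=37 E=23] avail[A=58 B=41 C=14 D=37 E=21] open={R2,R4,R5}
Step 8: reserve R6 E 3 -> on_hand[A=58 B=41 C=19 D=37 E=23] avail[A=58 B=41 C=14 D=37 E=18] open={R2,R4,R5,R6}
Step 9: reserve R7 B 9 -> on_hand[A=58 B=41 C=19 D=37 E=23] avail[A=58 B=32 C=14 D=37 E=18] open={R2,R4,R5,R6,R7}
Step 10: cancel R5 -> on_hand[A=58 B=41 C=19 D=37 E=23] avail[A=58 B=32 C=14 D=37 E=20] open={R2,R4,R6,R7}
Step 11: reserve R8 A 7 -> on_hand[A=58 B=41 C=19 D=37 E=23] avail[A=51 B=32 C=14 D=37 E=20] open={R2,R4,R6,R7,R8}
Step 12: commit R8 -> on_hand[A=51 B=41 C=19 D=37 E=23] avail[A=51 B=32 C=14 D=37 E=20] open={R2,R4,R6,R7}
Step 13: reserve R9 A 6 -> on_hand[A=51 B=41 C=19 D=37 E=23] avail[A=45 B=32 C=14 D=37 E=20] open={R2,R4,R6,R7,R9}
Step 14: reserve R10 E 4 -> on_hand[A=51 B=41 C=19 D=37 E=23] avail[A=45 B=32 C=14 D=37 E=16] open={R10,R2,R4,R6,R7,R9}
Step 15: commit R9 -> on_hand[A=45 B=41 C=19 D=37 E=23] avail[A=45 B=32 C=14 D=37 E=16] open={R10,R2,R4,R6,R7}
Step 16: reserve R11 B 4 -> on_hand[A=45 B=41 C=19 D=37 E=23] avail[A=45 B=28 C=14 D=37 E=16] open={R10,R11,R2,R4,R6,R7}
Step 17: reserve R12 E 1 -> on_hand[A=45 B=41 C=19 D=37 E=23] avail[A=45 B=28 C=14 D=37 E=15] open={R10,R11,R12,R2,R4,R6,R7}
Step 18: reserve R13 C 2 -> on_hand[A=45 B=41 C=19 D=37 E=23] avail[A=45 B=28 C=12 D=37 E=15] open={R10,R11,R12,R13,R2,R4,R6,R7}
Step 19: commit R2 -> on_hand[A=45 B=41 C=18 D=37 E=23] avail[A=45 B=28 C=12 D=37 E=15] open={R10,R11,R12,R13,R4,R6,R7}
Step 20: reserve R14 D 6 -> on_hand[A=45 B=41 C=18 D=37 E=23] avail[A=45 B=28 C=12 D=31 E=15] open={R10,R11,R12,R13,R14,R4,R6,R7}
Step 21: reserve R15 D 4 -> on_hand[A=45 B=41 C=18 D=37 E=23] avail[A=45 B=28 C=12 D=27 E=15] open={R10,R11,R12,R13,R14,R15,R4,R6,R7}
Step 22: commit R7 -> on_hand[A=45 B=32 C=18 D=37 E=23] avail[A=45 B=28 C=12 D=27 E=15] open={R10,R11,R12,R13,R14,R15,R4,R6}
Open reservations: ['R10', 'R11', 'R12', 'R13', 'R14', 'R15', 'R4', 'R6'] -> 8

Answer: 8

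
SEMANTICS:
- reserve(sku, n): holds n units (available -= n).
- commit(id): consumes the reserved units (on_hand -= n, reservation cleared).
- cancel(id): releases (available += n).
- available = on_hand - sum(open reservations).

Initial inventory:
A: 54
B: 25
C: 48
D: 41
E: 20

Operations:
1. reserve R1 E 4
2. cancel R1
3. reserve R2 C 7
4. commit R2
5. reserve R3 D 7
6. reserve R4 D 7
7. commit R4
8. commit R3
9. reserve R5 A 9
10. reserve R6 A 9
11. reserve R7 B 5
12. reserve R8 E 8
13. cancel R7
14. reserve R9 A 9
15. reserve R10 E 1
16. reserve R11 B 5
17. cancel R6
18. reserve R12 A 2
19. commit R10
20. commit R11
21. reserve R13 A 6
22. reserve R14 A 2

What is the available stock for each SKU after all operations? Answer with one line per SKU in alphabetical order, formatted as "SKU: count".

Step 1: reserve R1 E 4 -> on_hand[A=54 B=25 C=48 D=41 E=20] avail[A=54 B=25 C=48 D=41 E=16] open={R1}
Step 2: cancel R1 -> on_hand[A=54 B=25 C=48 D=41 E=20] avail[A=54 B=25 C=48 D=41 E=20] open={}
Step 3: reserve R2 C 7 -> on_hand[A=54 B=25 C=48 D=41 E=20] avail[A=54 B=25 C=41 D=41 E=20] open={R2}
Step 4: commit R2 -> on_hand[A=54 B=25 C=41 D=41 E=20] avail[A=54 B=25 C=41 D=41 E=20] open={}
Step 5: reserve R3 D 7 -> on_hand[A=54 B=25 C=41 D=41 E=20] avail[A=54 B=25 C=41 D=34 E=20] open={R3}
Step 6: reserve R4 D 7 -> on_hand[A=54 B=25 C=41 D=41 E=20] avail[A=54 B=25 C=41 D=27 E=20] open={R3,R4}
Step 7: commit R4 -> on_hand[A=54 B=25 C=41 D=34 E=20] avail[A=54 B=25 C=41 D=27 E=20] open={R3}
Step 8: commit R3 -> on_hand[A=54 B=25 C=41 D=27 E=20] avail[A=54 B=25 C=41 D=27 E=20] open={}
Step 9: reserve R5 A 9 -> on_hand[A=54 B=25 C=41 D=27 E=20] avail[A=45 B=25 C=41 D=27 E=20] open={R5}
Step 10: reserve R6 A 9 -> on_hand[A=54 B=25 C=41 D=27 E=20] avail[A=36 B=25 C=41 D=27 E=20] open={R5,R6}
Step 11: reserve R7 B 5 -> on_hand[A=54 B=25 C=41 D=27 E=20] avail[A=36 B=20 C=41 D=27 E=20] open={R5,R6,R7}
Step 12: reserve R8 E 8 -> on_hand[A=54 B=25 C=41 D=27 E=20] avail[A=36 B=20 C=41 D=27 E=12] open={R5,R6,R7,R8}
Step 13: cancel R7 -> on_hand[A=54 B=25 C=41 D=27 E=20] avail[A=36 B=25 C=41 D=27 E=12] open={R5,R6,R8}
Step 14: reserve R9 A 9 -> on_hand[A=54 B=25 C=41 D=27 E=20] avail[A=27 B=25 C=41 D=27 E=12] open={R5,R6,R8,R9}
Step 15: reserve R10 E 1 -> on_hand[A=54 B=25 C=41 D=27 E=20] avail[A=27 B=25 C=41 D=27 E=11] open={R10,R5,R6,R8,R9}
Step 16: reserve R11 B 5 -> on_hand[A=54 B=25 C=41 D=27 E=20] avail[A=27 B=20 C=41 D=27 E=11] open={R10,R11,R5,R6,R8,R9}
Step 17: cancel R6 -> on_hand[A=54 B=25 C=41 D=27 E=20] avail[A=36 B=20 C=41 D=27 E=11] open={R10,R11,R5,R8,R9}
Step 18: reserve R12 A 2 -> on_hand[A=54 B=25 C=41 D=27 E=20] avail[A=34 B=20 C=41 D=27 E=11] open={R10,R11,R12,R5,R8,R9}
Step 19: commit R10 -> on_hand[A=54 B=25 C=41 D=27 E=19] avail[A=34 B=20 C=41 D=27 E=11] open={R11,R12,R5,R8,R9}
Step 20: commit R11 -> on_hand[A=54 B=20 C=41 D=27 E=19] avail[A=34 B=20 C=41 D=27 E=11] open={R12,R5,R8,R9}
Step 21: reserve R13 A 6 -> on_hand[A=54 B=20 C=41 D=27 E=19] avail[A=28 B=20 C=41 D=27 E=11] open={R12,R13,R5,R8,R9}
Step 22: reserve R14 A 2 -> on_hand[A=54 B=20 C=41 D=27 E=19] avail[A=26 B=20 C=41 D=27 E=11] open={R12,R13,R14,R5,R8,R9}

Answer: A: 26
B: 20
C: 41
D: 27
E: 11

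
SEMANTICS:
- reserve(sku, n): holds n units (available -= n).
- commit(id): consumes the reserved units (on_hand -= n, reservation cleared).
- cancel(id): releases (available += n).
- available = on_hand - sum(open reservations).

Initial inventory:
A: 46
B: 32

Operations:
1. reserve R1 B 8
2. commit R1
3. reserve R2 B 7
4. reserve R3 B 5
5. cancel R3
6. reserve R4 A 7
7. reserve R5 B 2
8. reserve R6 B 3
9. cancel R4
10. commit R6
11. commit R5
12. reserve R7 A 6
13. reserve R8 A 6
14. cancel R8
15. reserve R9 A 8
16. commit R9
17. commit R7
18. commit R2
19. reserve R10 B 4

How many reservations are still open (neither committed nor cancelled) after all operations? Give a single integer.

Answer: 1

Derivation:
Step 1: reserve R1 B 8 -> on_hand[A=46 B=32] avail[A=46 B=24] open={R1}
Step 2: commit R1 -> on_hand[A=46 B=24] avail[A=46 B=24] open={}
Step 3: reserve R2 B 7 -> on_hand[A=46 B=24] avail[A=46 B=17] open={R2}
Step 4: reserve R3 B 5 -> on_hand[A=46 B=24] avail[A=46 B=12] open={R2,R3}
Step 5: cancel R3 -> on_hand[A=46 B=24] avail[A=46 B=17] open={R2}
Step 6: reserve R4 A 7 -> on_hand[A=46 B=24] avail[A=39 B=17] open={R2,R4}
Step 7: reserve R5 B 2 -> on_hand[A=46 B=24] avail[A=39 B=15] open={R2,R4,R5}
Step 8: reserve R6 B 3 -> on_hand[A=46 B=24] avail[A=39 B=12] open={R2,R4,R5,R6}
Step 9: cancel R4 -> on_hand[A=46 B=24] avail[A=46 B=12] open={R2,R5,R6}
Step 10: commit R6 -> on_hand[A=46 B=21] avail[A=46 B=12] open={R2,R5}
Step 11: commit R5 -> on_hand[A=46 B=19] avail[A=46 B=12] open={R2}
Step 12: reserve R7 A 6 -> on_hand[A=46 B=19] avail[A=40 B=12] open={R2,R7}
Step 13: reserve R8 A 6 -> on_hand[A=46 B=19] avail[A=34 B=12] open={R2,R7,R8}
Step 14: cancel R8 -> on_hand[A=46 B=19] avail[A=40 B=12] open={R2,R7}
Step 15: reserve R9 A 8 -> on_hand[A=46 B=19] avail[A=32 B=12] open={R2,R7,R9}
Step 16: commit R9 -> on_hand[A=38 B=19] avail[A=32 B=12] open={R2,R7}
Step 17: commit R7 -> on_hand[A=32 B=19] avail[A=32 B=12] open={R2}
Step 18: commit R2 -> on_hand[A=32 B=12] avail[A=32 B=12] open={}
Step 19: reserve R10 B 4 -> on_hand[A=32 B=12] avail[A=32 B=8] open={R10}
Open reservations: ['R10'] -> 1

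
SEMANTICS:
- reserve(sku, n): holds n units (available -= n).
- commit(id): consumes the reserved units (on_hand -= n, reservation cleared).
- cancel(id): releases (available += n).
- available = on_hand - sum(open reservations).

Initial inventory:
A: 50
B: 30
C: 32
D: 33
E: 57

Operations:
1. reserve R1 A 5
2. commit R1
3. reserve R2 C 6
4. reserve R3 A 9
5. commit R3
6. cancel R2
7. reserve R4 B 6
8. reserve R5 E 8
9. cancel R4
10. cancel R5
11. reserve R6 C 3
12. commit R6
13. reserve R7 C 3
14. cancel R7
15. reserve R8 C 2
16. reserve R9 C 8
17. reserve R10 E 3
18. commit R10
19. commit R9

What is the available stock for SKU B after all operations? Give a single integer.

Answer: 30

Derivation:
Step 1: reserve R1 A 5 -> on_hand[A=50 B=30 C=32 D=33 E=57] avail[A=45 B=30 C=32 D=33 E=57] open={R1}
Step 2: commit R1 -> on_hand[A=45 B=30 C=32 D=33 E=57] avail[A=45 B=30 C=32 D=33 E=57] open={}
Step 3: reserve R2 C 6 -> on_hand[A=45 B=30 C=32 D=33 E=57] avail[A=45 B=30 C=26 D=33 E=57] open={R2}
Step 4: reserve R3 A 9 -> on_hand[A=45 B=30 C=32 D=33 E=57] avail[A=36 B=30 C=26 D=33 E=57] open={R2,R3}
Step 5: commit R3 -> on_hand[A=36 B=30 C=32 D=33 E=57] avail[A=36 B=30 C=26 D=33 E=57] open={R2}
Step 6: cancel R2 -> on_hand[A=36 B=30 C=32 D=33 E=57] avail[A=36 B=30 C=32 D=33 E=57] open={}
Step 7: reserve R4 B 6 -> on_hand[A=36 B=30 C=32 D=33 E=57] avail[A=36 B=24 C=32 D=33 E=57] open={R4}
Step 8: reserve R5 E 8 -> on_hand[A=36 B=30 C=32 D=33 E=57] avail[A=36 B=24 C=32 D=33 E=49] open={R4,R5}
Step 9: cancel R4 -> on_hand[A=36 B=30 C=32 D=33 E=57] avail[A=36 B=30 C=32 D=33 E=49] open={R5}
Step 10: cancel R5 -> on_hand[A=36 B=30 C=32 D=33 E=57] avail[A=36 B=30 C=32 D=33 E=57] open={}
Step 11: reserve R6 C 3 -> on_hand[A=36 B=30 C=32 D=33 E=57] avail[A=36 B=30 C=29 D=33 E=57] open={R6}
Step 12: commit R6 -> on_hand[A=36 B=30 C=29 D=33 E=57] avail[A=36 B=30 C=29 D=33 E=57] open={}
Step 13: reserve R7 C 3 -> on_hand[A=36 B=30 C=29 D=33 E=57] avail[A=36 B=30 C=26 D=33 E=57] open={R7}
Step 14: cancel R7 -> on_hand[A=36 B=30 C=29 D=33 E=57] avail[A=36 B=30 C=29 D=33 E=57] open={}
Step 15: reserve R8 C 2 -> on_hand[A=36 B=30 C=29 D=33 E=57] avail[A=36 B=30 C=27 D=33 E=57] open={R8}
Step 16: reserve R9 C 8 -> on_hand[A=36 B=30 C=29 D=33 E=57] avail[A=36 B=30 C=19 D=33 E=57] open={R8,R9}
Step 17: reserve R10 E 3 -> on_hand[A=36 B=30 C=29 D=33 E=57] avail[A=36 B=30 C=19 D=33 E=54] open={R10,R8,R9}
Step 18: commit R10 -> on_hand[A=36 B=30 C=29 D=33 E=54] avail[A=36 B=30 C=19 D=33 E=54] open={R8,R9}
Step 19: commit R9 -> on_hand[A=36 B=30 C=21 D=33 E=54] avail[A=36 B=30 C=19 D=33 E=54] open={R8}
Final available[B] = 30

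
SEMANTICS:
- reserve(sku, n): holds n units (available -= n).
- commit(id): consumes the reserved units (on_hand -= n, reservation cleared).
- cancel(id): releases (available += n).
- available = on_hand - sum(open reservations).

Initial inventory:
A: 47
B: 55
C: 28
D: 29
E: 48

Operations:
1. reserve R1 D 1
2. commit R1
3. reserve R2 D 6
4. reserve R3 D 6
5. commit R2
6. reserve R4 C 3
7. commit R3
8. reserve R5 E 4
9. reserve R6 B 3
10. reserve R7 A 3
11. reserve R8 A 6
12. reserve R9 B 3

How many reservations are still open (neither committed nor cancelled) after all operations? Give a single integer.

Answer: 6

Derivation:
Step 1: reserve R1 D 1 -> on_hand[A=47 B=55 C=28 D=29 E=48] avail[A=47 B=55 C=28 D=28 E=48] open={R1}
Step 2: commit R1 -> on_hand[A=47 B=55 C=28 D=28 E=48] avail[A=47 B=55 C=28 D=28 E=48] open={}
Step 3: reserve R2 D 6 -> on_hand[A=47 B=55 C=28 D=28 E=48] avail[A=47 B=55 C=28 D=22 E=48] open={R2}
Step 4: reserve R3 D 6 -> on_hand[A=47 B=55 C=28 D=28 E=48] avail[A=47 B=55 C=28 D=16 E=48] open={R2,R3}
Step 5: commit R2 -> on_hand[A=47 B=55 C=28 D=22 E=48] avail[A=47 B=55 C=28 D=16 E=48] open={R3}
Step 6: reserve R4 C 3 -> on_hand[A=47 B=55 C=28 D=22 E=48] avail[A=47 B=55 C=25 D=16 E=48] open={R3,R4}
Step 7: commit R3 -> on_hand[A=47 B=55 C=28 D=16 E=48] avail[A=47 B=55 C=25 D=16 E=48] open={R4}
Step 8: reserve R5 E 4 -> on_hand[A=47 B=55 C=28 D=16 E=48] avail[A=47 B=55 C=25 D=16 E=44] open={R4,R5}
Step 9: reserve R6 B 3 -> on_hand[A=47 B=55 C=28 D=16 E=48] avail[A=47 B=52 C=25 D=16 E=44] open={R4,R5,R6}
Step 10: reserve R7 A 3 -> on_hand[A=47 B=55 C=28 D=16 E=48] avail[A=44 B=52 C=25 D=16 E=44] open={R4,R5,R6,R7}
Step 11: reserve R8 A 6 -> on_hand[A=47 B=55 C=28 D=16 E=48] avail[A=38 B=52 C=25 D=16 E=44] open={R4,R5,R6,R7,R8}
Step 12: reserve R9 B 3 -> on_hand[A=47 B=55 C=28 D=16 E=48] avail[A=38 B=49 C=25 D=16 E=44] open={R4,R5,R6,R7,R8,R9}
Open reservations: ['R4', 'R5', 'R6', 'R7', 'R8', 'R9'] -> 6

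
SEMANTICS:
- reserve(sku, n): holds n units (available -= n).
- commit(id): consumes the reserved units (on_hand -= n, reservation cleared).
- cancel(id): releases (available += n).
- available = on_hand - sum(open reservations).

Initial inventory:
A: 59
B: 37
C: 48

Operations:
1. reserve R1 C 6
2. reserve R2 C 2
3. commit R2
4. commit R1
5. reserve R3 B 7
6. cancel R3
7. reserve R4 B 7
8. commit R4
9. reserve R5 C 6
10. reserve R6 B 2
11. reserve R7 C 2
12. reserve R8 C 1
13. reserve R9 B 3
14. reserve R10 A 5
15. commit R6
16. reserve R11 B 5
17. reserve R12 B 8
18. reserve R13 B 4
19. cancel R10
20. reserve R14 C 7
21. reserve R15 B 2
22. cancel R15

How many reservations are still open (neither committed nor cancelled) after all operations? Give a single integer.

Answer: 8

Derivation:
Step 1: reserve R1 C 6 -> on_hand[A=59 B=37 C=48] avail[A=59 B=37 C=42] open={R1}
Step 2: reserve R2 C 2 -> on_hand[A=59 B=37 C=48] avail[A=59 B=37 C=40] open={R1,R2}
Step 3: commit R2 -> on_hand[A=59 B=37 C=46] avail[A=59 B=37 C=40] open={R1}
Step 4: commit R1 -> on_hand[A=59 B=37 C=40] avail[A=59 B=37 C=40] open={}
Step 5: reserve R3 B 7 -> on_hand[A=59 B=37 C=40] avail[A=59 B=30 C=40] open={R3}
Step 6: cancel R3 -> on_hand[A=59 B=37 C=40] avail[A=59 B=37 C=40] open={}
Step 7: reserve R4 B 7 -> on_hand[A=59 B=37 C=40] avail[A=59 B=30 C=40] open={R4}
Step 8: commit R4 -> on_hand[A=59 B=30 C=40] avail[A=59 B=30 C=40] open={}
Step 9: reserve R5 C 6 -> on_hand[A=59 B=30 C=40] avail[A=59 B=30 C=34] open={R5}
Step 10: reserve R6 B 2 -> on_hand[A=59 B=30 C=40] avail[A=59 B=28 C=34] open={R5,R6}
Step 11: reserve R7 C 2 -> on_hand[A=59 B=30 C=40] avail[A=59 B=28 C=32] open={R5,R6,R7}
Step 12: reserve R8 C 1 -> on_hand[A=59 B=30 C=40] avail[A=59 B=28 C=31] open={R5,R6,R7,R8}
Step 13: reserve R9 B 3 -> on_hand[A=59 B=30 C=40] avail[A=59 B=25 C=31] open={R5,R6,R7,R8,R9}
Step 14: reserve R10 A 5 -> on_hand[A=59 B=30 C=40] avail[A=54 B=25 C=31] open={R10,R5,R6,R7,R8,R9}
Step 15: commit R6 -> on_hand[A=59 B=28 C=40] avail[A=54 B=25 C=31] open={R10,R5,R7,R8,R9}
Step 16: reserve R11 B 5 -> on_hand[A=59 B=28 C=40] avail[A=54 B=20 C=31] open={R10,R11,R5,R7,R8,R9}
Step 17: reserve R12 B 8 -> on_hand[A=59 B=28 C=40] avail[A=54 B=12 C=31] open={R10,R11,R12,R5,R7,R8,R9}
Step 18: reserve R13 B 4 -> on_hand[A=59 B=28 C=40] avail[A=54 B=8 C=31] open={R10,R11,R12,R13,R5,R7,R8,R9}
Step 19: cancel R10 -> on_hand[A=59 B=28 C=40] avail[A=59 B=8 C=31] open={R11,R12,R13,R5,R7,R8,R9}
Step 20: reserve R14 C 7 -> on_hand[A=59 B=28 C=40] avail[A=59 B=8 C=24] open={R11,R12,R13,R14,R5,R7,R8,R9}
Step 21: reserve R15 B 2 -> on_hand[A=59 B=28 C=40] avail[A=59 B=6 C=24] open={R11,R12,R13,R14,R15,R5,R7,R8,R9}
Step 22: cancel R15 -> on_hand[A=59 B=28 C=40] avail[A=59 B=8 C=24] open={R11,R12,R13,R14,R5,R7,R8,R9}
Open reservations: ['R11', 'R12', 'R13', 'R14', 'R5', 'R7', 'R8', 'R9'] -> 8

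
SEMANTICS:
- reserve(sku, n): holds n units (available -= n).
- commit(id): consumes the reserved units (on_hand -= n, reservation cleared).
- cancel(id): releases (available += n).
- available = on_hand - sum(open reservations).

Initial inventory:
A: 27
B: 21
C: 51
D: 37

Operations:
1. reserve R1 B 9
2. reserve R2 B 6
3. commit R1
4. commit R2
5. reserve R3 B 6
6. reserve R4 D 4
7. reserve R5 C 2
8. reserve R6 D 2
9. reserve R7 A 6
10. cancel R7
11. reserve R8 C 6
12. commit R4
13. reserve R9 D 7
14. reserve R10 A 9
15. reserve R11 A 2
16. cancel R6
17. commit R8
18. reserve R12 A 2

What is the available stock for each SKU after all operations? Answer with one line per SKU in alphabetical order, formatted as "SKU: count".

Answer: A: 14
B: 0
C: 43
D: 26

Derivation:
Step 1: reserve R1 B 9 -> on_hand[A=27 B=21 C=51 D=37] avail[A=27 B=12 C=51 D=37] open={R1}
Step 2: reserve R2 B 6 -> on_hand[A=27 B=21 C=51 D=37] avail[A=27 B=6 C=51 D=37] open={R1,R2}
Step 3: commit R1 -> on_hand[A=27 B=12 C=51 D=37] avail[A=27 B=6 C=51 D=37] open={R2}
Step 4: commit R2 -> on_hand[A=27 B=6 C=51 D=37] avail[A=27 B=6 C=51 D=37] open={}
Step 5: reserve R3 B 6 -> on_hand[A=27 B=6 C=51 D=37] avail[A=27 B=0 C=51 D=37] open={R3}
Step 6: reserve R4 D 4 -> on_hand[A=27 B=6 C=51 D=37] avail[A=27 B=0 C=51 D=33] open={R3,R4}
Step 7: reserve R5 C 2 -> on_hand[A=27 B=6 C=51 D=37] avail[A=27 B=0 C=49 D=33] open={R3,R4,R5}
Step 8: reserve R6 D 2 -> on_hand[A=27 B=6 C=51 D=37] avail[A=27 B=0 C=49 D=31] open={R3,R4,R5,R6}
Step 9: reserve R7 A 6 -> on_hand[A=27 B=6 C=51 D=37] avail[A=21 B=0 C=49 D=31] open={R3,R4,R5,R6,R7}
Step 10: cancel R7 -> on_hand[A=27 B=6 C=51 D=37] avail[A=27 B=0 C=49 D=31] open={R3,R4,R5,R6}
Step 11: reserve R8 C 6 -> on_hand[A=27 B=6 C=51 D=37] avail[A=27 B=0 C=43 D=31] open={R3,R4,R5,R6,R8}
Step 12: commit R4 -> on_hand[A=27 B=6 C=51 D=33] avail[A=27 B=0 C=43 D=31] open={R3,R5,R6,R8}
Step 13: reserve R9 D 7 -> on_hand[A=27 B=6 C=51 D=33] avail[A=27 B=0 C=43 D=24] open={R3,R5,R6,R8,R9}
Step 14: reserve R10 A 9 -> on_hand[A=27 B=6 C=51 D=33] avail[A=18 B=0 C=43 D=24] open={R10,R3,R5,R6,R8,R9}
Step 15: reserve R11 A 2 -> on_hand[A=27 B=6 C=51 D=33] avail[A=16 B=0 C=43 D=24] open={R10,R11,R3,R5,R6,R8,R9}
Step 16: cancel R6 -> on_hand[A=27 B=6 C=51 D=33] avail[A=16 B=0 C=43 D=26] open={R10,R11,R3,R5,R8,R9}
Step 17: commit R8 -> on_hand[A=27 B=6 C=45 D=33] avail[A=16 B=0 C=43 D=26] open={R10,R11,R3,R5,R9}
Step 18: reserve R12 A 2 -> on_hand[A=27 B=6 C=45 D=33] avail[A=14 B=0 C=43 D=26] open={R10,R11,R12,R3,R5,R9}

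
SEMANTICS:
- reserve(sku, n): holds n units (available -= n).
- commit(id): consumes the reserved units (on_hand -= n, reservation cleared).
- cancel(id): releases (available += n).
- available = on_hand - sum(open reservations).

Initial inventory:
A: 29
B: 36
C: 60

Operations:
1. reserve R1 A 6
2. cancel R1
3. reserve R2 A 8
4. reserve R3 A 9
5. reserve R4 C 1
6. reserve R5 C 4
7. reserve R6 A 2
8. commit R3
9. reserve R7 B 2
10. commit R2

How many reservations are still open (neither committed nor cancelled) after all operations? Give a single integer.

Step 1: reserve R1 A 6 -> on_hand[A=29 B=36 C=60] avail[A=23 B=36 C=60] open={R1}
Step 2: cancel R1 -> on_hand[A=29 B=36 C=60] avail[A=29 B=36 C=60] open={}
Step 3: reserve R2 A 8 -> on_hand[A=29 B=36 C=60] avail[A=21 B=36 C=60] open={R2}
Step 4: reserve R3 A 9 -> on_hand[A=29 B=36 C=60] avail[A=12 B=36 C=60] open={R2,R3}
Step 5: reserve R4 C 1 -> on_hand[A=29 B=36 C=60] avail[A=12 B=36 C=59] open={R2,R3,R4}
Step 6: reserve R5 C 4 -> on_hand[A=29 B=36 C=60] avail[A=12 B=36 C=55] open={R2,R3,R4,R5}
Step 7: reserve R6 A 2 -> on_hand[A=29 B=36 C=60] avail[A=10 B=36 C=55] open={R2,R3,R4,R5,R6}
Step 8: commit R3 -> on_hand[A=20 B=36 C=60] avail[A=10 B=36 C=55] open={R2,R4,R5,R6}
Step 9: reserve R7 B 2 -> on_hand[A=20 B=36 C=60] avail[A=10 B=34 C=55] open={R2,R4,R5,R6,R7}
Step 10: commit R2 -> on_hand[A=12 B=36 C=60] avail[A=10 B=34 C=55] open={R4,R5,R6,R7}
Open reservations: ['R4', 'R5', 'R6', 'R7'] -> 4

Answer: 4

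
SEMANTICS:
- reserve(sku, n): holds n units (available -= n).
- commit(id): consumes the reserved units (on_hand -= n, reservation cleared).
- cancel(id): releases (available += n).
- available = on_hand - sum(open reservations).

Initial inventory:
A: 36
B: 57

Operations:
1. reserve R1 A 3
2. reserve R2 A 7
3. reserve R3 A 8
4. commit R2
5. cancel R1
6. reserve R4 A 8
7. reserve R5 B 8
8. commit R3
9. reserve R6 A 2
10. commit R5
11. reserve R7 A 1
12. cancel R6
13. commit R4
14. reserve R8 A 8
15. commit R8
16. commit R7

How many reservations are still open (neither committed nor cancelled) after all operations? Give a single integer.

Step 1: reserve R1 A 3 -> on_hand[A=36 B=57] avail[A=33 B=57] open={R1}
Step 2: reserve R2 A 7 -> on_hand[A=36 B=57] avail[A=26 B=57] open={R1,R2}
Step 3: reserve R3 A 8 -> on_hand[A=36 B=57] avail[A=18 B=57] open={R1,R2,R3}
Step 4: commit R2 -> on_hand[A=29 B=57] avail[A=18 B=57] open={R1,R3}
Step 5: cancel R1 -> on_hand[A=29 B=57] avail[A=21 B=57] open={R3}
Step 6: reserve R4 A 8 -> on_hand[A=29 B=57] avail[A=13 B=57] open={R3,R4}
Step 7: reserve R5 B 8 -> on_hand[A=29 B=57] avail[A=13 B=49] open={R3,R4,R5}
Step 8: commit R3 -> on_hand[A=21 B=57] avail[A=13 B=49] open={R4,R5}
Step 9: reserve R6 A 2 -> on_hand[A=21 B=57] avail[A=11 B=49] open={R4,R5,R6}
Step 10: commit R5 -> on_hand[A=21 B=49] avail[A=11 B=49] open={R4,R6}
Step 11: reserve R7 A 1 -> on_hand[A=21 B=49] avail[A=10 B=49] open={R4,R6,R7}
Step 12: cancel R6 -> on_hand[A=21 B=49] avail[A=12 B=49] open={R4,R7}
Step 13: commit R4 -> on_hand[A=13 B=49] avail[A=12 B=49] open={R7}
Step 14: reserve R8 A 8 -> on_hand[A=13 B=49] avail[A=4 B=49] open={R7,R8}
Step 15: commit R8 -> on_hand[A=5 B=49] avail[A=4 B=49] open={R7}
Step 16: commit R7 -> on_hand[A=4 B=49] avail[A=4 B=49] open={}
Open reservations: [] -> 0

Answer: 0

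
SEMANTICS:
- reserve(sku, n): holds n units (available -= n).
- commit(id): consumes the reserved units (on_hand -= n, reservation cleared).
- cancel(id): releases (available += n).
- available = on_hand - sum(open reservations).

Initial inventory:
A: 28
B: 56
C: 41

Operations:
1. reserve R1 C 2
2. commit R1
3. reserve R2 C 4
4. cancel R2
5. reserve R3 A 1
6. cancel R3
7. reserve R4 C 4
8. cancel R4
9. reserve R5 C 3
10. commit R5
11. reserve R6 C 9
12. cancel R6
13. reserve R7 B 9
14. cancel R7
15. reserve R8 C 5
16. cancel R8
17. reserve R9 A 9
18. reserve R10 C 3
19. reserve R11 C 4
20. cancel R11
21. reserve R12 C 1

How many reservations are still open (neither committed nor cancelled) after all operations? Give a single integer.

Step 1: reserve R1 C 2 -> on_hand[A=28 B=56 C=41] avail[A=28 B=56 C=39] open={R1}
Step 2: commit R1 -> on_hand[A=28 B=56 C=39] avail[A=28 B=56 C=39] open={}
Step 3: reserve R2 C 4 -> on_hand[A=28 B=56 C=39] avail[A=28 B=56 C=35] open={R2}
Step 4: cancel R2 -> on_hand[A=28 B=56 C=39] avail[A=28 B=56 C=39] open={}
Step 5: reserve R3 A 1 -> on_hand[A=28 B=56 C=39] avail[A=27 B=56 C=39] open={R3}
Step 6: cancel R3 -> on_hand[A=28 B=56 C=39] avail[A=28 B=56 C=39] open={}
Step 7: reserve R4 C 4 -> on_hand[A=28 B=56 C=39] avail[A=28 B=56 C=35] open={R4}
Step 8: cancel R4 -> on_hand[A=28 B=56 C=39] avail[A=28 B=56 C=39] open={}
Step 9: reserve R5 C 3 -> on_hand[A=28 B=56 C=39] avail[A=28 B=56 C=36] open={R5}
Step 10: commit R5 -> on_hand[A=28 B=56 C=36] avail[A=28 B=56 C=36] open={}
Step 11: reserve R6 C 9 -> on_hand[A=28 B=56 C=36] avail[A=28 B=56 C=27] open={R6}
Step 12: cancel R6 -> on_hand[A=28 B=56 C=36] avail[A=28 B=56 C=36] open={}
Step 13: reserve R7 B 9 -> on_hand[A=28 B=56 C=36] avail[A=28 B=47 C=36] open={R7}
Step 14: cancel R7 -> on_hand[A=28 B=56 C=36] avail[A=28 B=56 C=36] open={}
Step 15: reserve R8 C 5 -> on_hand[A=28 B=56 C=36] avail[A=28 B=56 C=31] open={R8}
Step 16: cancel R8 -> on_hand[A=28 B=56 C=36] avail[A=28 B=56 C=36] open={}
Step 17: reserve R9 A 9 -> on_hand[A=28 B=56 C=36] avail[A=19 B=56 C=36] open={R9}
Step 18: reserve R10 C 3 -> on_hand[A=28 B=56 C=36] avail[A=19 B=56 C=33] open={R10,R9}
Step 19: reserve R11 C 4 -> on_hand[A=28 B=56 C=36] avail[A=19 B=56 C=29] open={R10,R11,R9}
Step 20: cancel R11 -> on_hand[A=28 B=56 C=36] avail[A=19 B=56 C=33] open={R10,R9}
Step 21: reserve R12 C 1 -> on_hand[A=28 B=56 C=36] avail[A=19 B=56 C=32] open={R10,R12,R9}
Open reservations: ['R10', 'R12', 'R9'] -> 3

Answer: 3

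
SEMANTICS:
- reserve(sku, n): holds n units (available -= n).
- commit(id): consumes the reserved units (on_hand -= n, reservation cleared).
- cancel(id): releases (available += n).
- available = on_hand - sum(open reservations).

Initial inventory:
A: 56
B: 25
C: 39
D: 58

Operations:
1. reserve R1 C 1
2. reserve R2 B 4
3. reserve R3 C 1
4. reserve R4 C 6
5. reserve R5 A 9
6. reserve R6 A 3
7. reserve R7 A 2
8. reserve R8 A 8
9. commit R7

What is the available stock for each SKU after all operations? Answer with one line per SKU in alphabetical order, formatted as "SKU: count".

Answer: A: 34
B: 21
C: 31
D: 58

Derivation:
Step 1: reserve R1 C 1 -> on_hand[A=56 B=25 C=39 D=58] avail[A=56 B=25 C=38 D=58] open={R1}
Step 2: reserve R2 B 4 -> on_hand[A=56 B=25 C=39 D=58] avail[A=56 B=21 C=38 D=58] open={R1,R2}
Step 3: reserve R3 C 1 -> on_hand[A=56 B=25 C=39 D=58] avail[A=56 B=21 C=37 D=58] open={R1,R2,R3}
Step 4: reserve R4 C 6 -> on_hand[A=56 B=25 C=39 D=58] avail[A=56 B=21 C=31 D=58] open={R1,R2,R3,R4}
Step 5: reserve R5 A 9 -> on_hand[A=56 B=25 C=39 D=58] avail[A=47 B=21 C=31 D=58] open={R1,R2,R3,R4,R5}
Step 6: reserve R6 A 3 -> on_hand[A=56 B=25 C=39 D=58] avail[A=44 B=21 C=31 D=58] open={R1,R2,R3,R4,R5,R6}
Step 7: reserve R7 A 2 -> on_hand[A=56 B=25 C=39 D=58] avail[A=42 B=21 C=31 D=58] open={R1,R2,R3,R4,R5,R6,R7}
Step 8: reserve R8 A 8 -> on_hand[A=56 B=25 C=39 D=58] avail[A=34 B=21 C=31 D=58] open={R1,R2,R3,R4,R5,R6,R7,R8}
Step 9: commit R7 -> on_hand[A=54 B=25 C=39 D=58] avail[A=34 B=21 C=31 D=58] open={R1,R2,R3,R4,R5,R6,R8}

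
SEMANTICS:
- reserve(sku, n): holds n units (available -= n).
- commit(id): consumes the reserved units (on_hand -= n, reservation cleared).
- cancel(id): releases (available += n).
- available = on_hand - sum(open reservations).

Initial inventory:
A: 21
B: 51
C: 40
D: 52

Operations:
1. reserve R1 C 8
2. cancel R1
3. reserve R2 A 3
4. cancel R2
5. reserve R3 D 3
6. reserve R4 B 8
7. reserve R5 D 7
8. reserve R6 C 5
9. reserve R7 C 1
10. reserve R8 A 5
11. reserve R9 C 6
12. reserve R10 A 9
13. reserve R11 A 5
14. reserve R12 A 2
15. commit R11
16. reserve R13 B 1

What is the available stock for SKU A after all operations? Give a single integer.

Step 1: reserve R1 C 8 -> on_hand[A=21 B=51 C=40 D=52] avail[A=21 B=51 C=32 D=52] open={R1}
Step 2: cancel R1 -> on_hand[A=21 B=51 C=40 D=52] avail[A=21 B=51 C=40 D=52] open={}
Step 3: reserve R2 A 3 -> on_hand[A=21 B=51 C=40 D=52] avail[A=18 B=51 C=40 D=52] open={R2}
Step 4: cancel R2 -> on_hand[A=21 B=51 C=40 D=52] avail[A=21 B=51 C=40 D=52] open={}
Step 5: reserve R3 D 3 -> on_hand[A=21 B=51 C=40 D=52] avail[A=21 B=51 C=40 D=49] open={R3}
Step 6: reserve R4 B 8 -> on_hand[A=21 B=51 C=40 D=52] avail[A=21 B=43 C=40 D=49] open={R3,R4}
Step 7: reserve R5 D 7 -> on_hand[A=21 B=51 C=40 D=52] avail[A=21 B=43 C=40 D=42] open={R3,R4,R5}
Step 8: reserve R6 C 5 -> on_hand[A=21 B=51 C=40 D=52] avail[A=21 B=43 C=35 D=42] open={R3,R4,R5,R6}
Step 9: reserve R7 C 1 -> on_hand[A=21 B=51 C=40 D=52] avail[A=21 B=43 C=34 D=42] open={R3,R4,R5,R6,R7}
Step 10: reserve R8 A 5 -> on_hand[A=21 B=51 C=40 D=52] avail[A=16 B=43 C=34 D=42] open={R3,R4,R5,R6,R7,R8}
Step 11: reserve R9 C 6 -> on_hand[A=21 B=51 C=40 D=52] avail[A=16 B=43 C=28 D=42] open={R3,R4,R5,R6,R7,R8,R9}
Step 12: reserve R10 A 9 -> on_hand[A=21 B=51 C=40 D=52] avail[A=7 B=43 C=28 D=42] open={R10,R3,R4,R5,R6,R7,R8,R9}
Step 13: reserve R11 A 5 -> on_hand[A=21 B=51 C=40 D=52] avail[A=2 B=43 C=28 D=42] open={R10,R11,R3,R4,R5,R6,R7,R8,R9}
Step 14: reserve R12 A 2 -> on_hand[A=21 B=51 C=40 D=52] avail[A=0 B=43 C=28 D=42] open={R10,R11,R12,R3,R4,R5,R6,R7,R8,R9}
Step 15: commit R11 -> on_hand[A=16 B=51 C=40 D=52] avail[A=0 B=43 C=28 D=42] open={R10,R12,R3,R4,R5,R6,R7,R8,R9}
Step 16: reserve R13 B 1 -> on_hand[A=16 B=51 C=40 D=52] avail[A=0 B=42 C=28 D=42] open={R10,R12,R13,R3,R4,R5,R6,R7,R8,R9}
Final available[A] = 0

Answer: 0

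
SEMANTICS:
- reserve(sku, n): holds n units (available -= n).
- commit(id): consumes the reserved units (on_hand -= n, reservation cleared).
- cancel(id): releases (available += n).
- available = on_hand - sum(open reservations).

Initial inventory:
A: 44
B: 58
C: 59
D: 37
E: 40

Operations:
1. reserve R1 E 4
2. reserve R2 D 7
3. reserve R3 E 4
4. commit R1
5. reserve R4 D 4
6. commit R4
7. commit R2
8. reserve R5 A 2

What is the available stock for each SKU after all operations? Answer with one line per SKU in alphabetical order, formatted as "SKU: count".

Answer: A: 42
B: 58
C: 59
D: 26
E: 32

Derivation:
Step 1: reserve R1 E 4 -> on_hand[A=44 B=58 C=59 D=37 E=40] avail[A=44 B=58 C=59 D=37 E=36] open={R1}
Step 2: reserve R2 D 7 -> on_hand[A=44 B=58 C=59 D=37 E=40] avail[A=44 B=58 C=59 D=30 E=36] open={R1,R2}
Step 3: reserve R3 E 4 -> on_hand[A=44 B=58 C=59 D=37 E=40] avail[A=44 B=58 C=59 D=30 E=32] open={R1,R2,R3}
Step 4: commit R1 -> on_hand[A=44 B=58 C=59 D=37 E=36] avail[A=44 B=58 C=59 D=30 E=32] open={R2,R3}
Step 5: reserve R4 D 4 -> on_hand[A=44 B=58 C=59 D=37 E=36] avail[A=44 B=58 C=59 D=26 E=32] open={R2,R3,R4}
Step 6: commit R4 -> on_hand[A=44 B=58 C=59 D=33 E=36] avail[A=44 B=58 C=59 D=26 E=32] open={R2,R3}
Step 7: commit R2 -> on_hand[A=44 B=58 C=59 D=26 E=36] avail[A=44 B=58 C=59 D=26 E=32] open={R3}
Step 8: reserve R5 A 2 -> on_hand[A=44 B=58 C=59 D=26 E=36] avail[A=42 B=58 C=59 D=26 E=32] open={R3,R5}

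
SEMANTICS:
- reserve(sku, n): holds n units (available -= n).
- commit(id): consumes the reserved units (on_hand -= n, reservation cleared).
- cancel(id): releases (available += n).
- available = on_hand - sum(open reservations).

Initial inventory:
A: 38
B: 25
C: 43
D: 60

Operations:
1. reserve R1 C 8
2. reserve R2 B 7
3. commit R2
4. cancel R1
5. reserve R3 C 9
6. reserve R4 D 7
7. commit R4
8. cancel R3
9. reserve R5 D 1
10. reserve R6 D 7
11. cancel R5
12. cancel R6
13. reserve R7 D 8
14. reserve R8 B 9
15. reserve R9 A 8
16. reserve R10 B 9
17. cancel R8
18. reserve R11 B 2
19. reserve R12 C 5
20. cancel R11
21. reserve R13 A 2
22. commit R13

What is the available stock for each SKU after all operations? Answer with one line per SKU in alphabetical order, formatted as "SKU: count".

Step 1: reserve R1 C 8 -> on_hand[A=38 B=25 C=43 D=60] avail[A=38 B=25 C=35 D=60] open={R1}
Step 2: reserve R2 B 7 -> on_hand[A=38 B=25 C=43 D=60] avail[A=38 B=18 C=35 D=60] open={R1,R2}
Step 3: commit R2 -> on_hand[A=38 B=18 C=43 D=60] avail[A=38 B=18 C=35 D=60] open={R1}
Step 4: cancel R1 -> on_hand[A=38 B=18 C=43 D=60] avail[A=38 B=18 C=43 D=60] open={}
Step 5: reserve R3 C 9 -> on_hand[A=38 B=18 C=43 D=60] avail[A=38 B=18 C=34 D=60] open={R3}
Step 6: reserve R4 D 7 -> on_hand[A=38 B=18 C=43 D=60] avail[A=38 B=18 C=34 D=53] open={R3,R4}
Step 7: commit R4 -> on_hand[A=38 B=18 C=43 D=53] avail[A=38 B=18 C=34 D=53] open={R3}
Step 8: cancel R3 -> on_hand[A=38 B=18 C=43 D=53] avail[A=38 B=18 C=43 D=53] open={}
Step 9: reserve R5 D 1 -> on_hand[A=38 B=18 C=43 D=53] avail[A=38 B=18 C=43 D=52] open={R5}
Step 10: reserve R6 D 7 -> on_hand[A=38 B=18 C=43 D=53] avail[A=38 B=18 C=43 D=45] open={R5,R6}
Step 11: cancel R5 -> on_hand[A=38 B=18 C=43 D=53] avail[A=38 B=18 C=43 D=46] open={R6}
Step 12: cancel R6 -> on_hand[A=38 B=18 C=43 D=53] avail[A=38 B=18 C=43 D=53] open={}
Step 13: reserve R7 D 8 -> on_hand[A=38 B=18 C=43 D=53] avail[A=38 B=18 C=43 D=45] open={R7}
Step 14: reserve R8 B 9 -> on_hand[A=38 B=18 C=43 D=53] avail[A=38 B=9 C=43 D=45] open={R7,R8}
Step 15: reserve R9 A 8 -> on_hand[A=38 B=18 C=43 D=53] avail[A=30 B=9 C=43 D=45] open={R7,R8,R9}
Step 16: reserve R10 B 9 -> on_hand[A=38 B=18 C=43 D=53] avail[A=30 B=0 C=43 D=45] open={R10,R7,R8,R9}
Step 17: cancel R8 -> on_hand[A=38 B=18 C=43 D=53] avail[A=30 B=9 C=43 D=45] open={R10,R7,R9}
Step 18: reserve R11 B 2 -> on_hand[A=38 B=18 C=43 D=53] avail[A=30 B=7 C=43 D=45] open={R10,R11,R7,R9}
Step 19: reserve R12 C 5 -> on_hand[A=38 B=18 C=43 D=53] avail[A=30 B=7 C=38 D=45] open={R10,R11,R12,R7,R9}
Step 20: cancel R11 -> on_hand[A=38 B=18 C=43 D=53] avail[A=30 B=9 C=38 D=45] open={R10,R12,R7,R9}
Step 21: reserve R13 A 2 -> on_hand[A=38 B=18 C=43 D=53] avail[A=28 B=9 C=38 D=45] open={R10,R12,R13,R7,R9}
Step 22: commit R13 -> on_hand[A=36 B=18 C=43 D=53] avail[A=28 B=9 C=38 D=45] open={R10,R12,R7,R9}

Answer: A: 28
B: 9
C: 38
D: 45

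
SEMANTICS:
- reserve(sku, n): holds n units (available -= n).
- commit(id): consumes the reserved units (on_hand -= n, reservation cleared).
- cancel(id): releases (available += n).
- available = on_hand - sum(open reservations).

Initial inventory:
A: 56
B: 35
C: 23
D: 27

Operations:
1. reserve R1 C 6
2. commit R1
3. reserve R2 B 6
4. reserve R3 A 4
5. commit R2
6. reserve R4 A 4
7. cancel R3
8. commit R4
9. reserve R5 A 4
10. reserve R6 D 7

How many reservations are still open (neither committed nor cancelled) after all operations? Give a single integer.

Step 1: reserve R1 C 6 -> on_hand[A=56 B=35 C=23 D=27] avail[A=56 B=35 C=17 D=27] open={R1}
Step 2: commit R1 -> on_hand[A=56 B=35 C=17 D=27] avail[A=56 B=35 C=17 D=27] open={}
Step 3: reserve R2 B 6 -> on_hand[A=56 B=35 C=17 D=27] avail[A=56 B=29 C=17 D=27] open={R2}
Step 4: reserve R3 A 4 -> on_hand[A=56 B=35 C=17 D=27] avail[A=52 B=29 C=17 D=27] open={R2,R3}
Step 5: commit R2 -> on_hand[A=56 B=29 C=17 D=27] avail[A=52 B=29 C=17 D=27] open={R3}
Step 6: reserve R4 A 4 -> on_hand[A=56 B=29 C=17 D=27] avail[A=48 B=29 C=17 D=27] open={R3,R4}
Step 7: cancel R3 -> on_hand[A=56 B=29 C=17 D=27] avail[A=52 B=29 C=17 D=27] open={R4}
Step 8: commit R4 -> on_hand[A=52 B=29 C=17 D=27] avail[A=52 B=29 C=17 D=27] open={}
Step 9: reserve R5 A 4 -> on_hand[A=52 B=29 C=17 D=27] avail[A=48 B=29 C=17 D=27] open={R5}
Step 10: reserve R6 D 7 -> on_hand[A=52 B=29 C=17 D=27] avail[A=48 B=29 C=17 D=20] open={R5,R6}
Open reservations: ['R5', 'R6'] -> 2

Answer: 2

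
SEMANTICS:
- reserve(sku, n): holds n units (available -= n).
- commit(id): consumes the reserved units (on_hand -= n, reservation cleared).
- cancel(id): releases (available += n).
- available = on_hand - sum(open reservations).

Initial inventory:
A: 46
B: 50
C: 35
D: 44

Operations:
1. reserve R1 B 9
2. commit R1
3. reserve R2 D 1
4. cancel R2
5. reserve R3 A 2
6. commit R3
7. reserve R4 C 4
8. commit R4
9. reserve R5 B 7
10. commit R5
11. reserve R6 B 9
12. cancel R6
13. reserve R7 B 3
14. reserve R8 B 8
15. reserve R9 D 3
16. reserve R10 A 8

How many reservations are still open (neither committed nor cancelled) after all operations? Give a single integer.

Answer: 4

Derivation:
Step 1: reserve R1 B 9 -> on_hand[A=46 B=50 C=35 D=44] avail[A=46 B=41 C=35 D=44] open={R1}
Step 2: commit R1 -> on_hand[A=46 B=41 C=35 D=44] avail[A=46 B=41 C=35 D=44] open={}
Step 3: reserve R2 D 1 -> on_hand[A=46 B=41 C=35 D=44] avail[A=46 B=41 C=35 D=43] open={R2}
Step 4: cancel R2 -> on_hand[A=46 B=41 C=35 D=44] avail[A=46 B=41 C=35 D=44] open={}
Step 5: reserve R3 A 2 -> on_hand[A=46 B=41 C=35 D=44] avail[A=44 B=41 C=35 D=44] open={R3}
Step 6: commit R3 -> on_hand[A=44 B=41 C=35 D=44] avail[A=44 B=41 C=35 D=44] open={}
Step 7: reserve R4 C 4 -> on_hand[A=44 B=41 C=35 D=44] avail[A=44 B=41 C=31 D=44] open={R4}
Step 8: commit R4 -> on_hand[A=44 B=41 C=31 D=44] avail[A=44 B=41 C=31 D=44] open={}
Step 9: reserve R5 B 7 -> on_hand[A=44 B=41 C=31 D=44] avail[A=44 B=34 C=31 D=44] open={R5}
Step 10: commit R5 -> on_hand[A=44 B=34 C=31 D=44] avail[A=44 B=34 C=31 D=44] open={}
Step 11: reserve R6 B 9 -> on_hand[A=44 B=34 C=31 D=44] avail[A=44 B=25 C=31 D=44] open={R6}
Step 12: cancel R6 -> on_hand[A=44 B=34 C=31 D=44] avail[A=44 B=34 C=31 D=44] open={}
Step 13: reserve R7 B 3 -> on_hand[A=44 B=34 C=31 D=44] avail[A=44 B=31 C=31 D=44] open={R7}
Step 14: reserve R8 B 8 -> on_hand[A=44 B=34 C=31 D=44] avail[A=44 B=23 C=31 D=44] open={R7,R8}
Step 15: reserve R9 D 3 -> on_hand[A=44 B=34 C=31 D=44] avail[A=44 B=23 C=31 D=41] open={R7,R8,R9}
Step 16: reserve R10 A 8 -> on_hand[A=44 B=34 C=31 D=44] avail[A=36 B=23 C=31 D=41] open={R10,R7,R8,R9}
Open reservations: ['R10', 'R7', 'R8', 'R9'] -> 4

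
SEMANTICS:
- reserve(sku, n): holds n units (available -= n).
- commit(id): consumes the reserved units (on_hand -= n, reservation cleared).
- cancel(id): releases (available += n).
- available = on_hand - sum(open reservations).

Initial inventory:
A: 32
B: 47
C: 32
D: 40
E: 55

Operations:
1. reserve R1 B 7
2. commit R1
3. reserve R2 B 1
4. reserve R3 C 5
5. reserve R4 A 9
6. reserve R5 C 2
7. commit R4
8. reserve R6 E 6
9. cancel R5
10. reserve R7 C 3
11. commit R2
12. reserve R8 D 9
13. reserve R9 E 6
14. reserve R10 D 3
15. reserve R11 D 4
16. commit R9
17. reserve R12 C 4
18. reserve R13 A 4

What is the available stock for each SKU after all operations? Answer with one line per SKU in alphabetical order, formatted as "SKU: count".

Answer: A: 19
B: 39
C: 20
D: 24
E: 43

Derivation:
Step 1: reserve R1 B 7 -> on_hand[A=32 B=47 C=32 D=40 E=55] avail[A=32 B=40 C=32 D=40 E=55] open={R1}
Step 2: commit R1 -> on_hand[A=32 B=40 C=32 D=40 E=55] avail[A=32 B=40 C=32 D=40 E=55] open={}
Step 3: reserve R2 B 1 -> on_hand[A=32 B=40 C=32 D=40 E=55] avail[A=32 B=39 C=32 D=40 E=55] open={R2}
Step 4: reserve R3 C 5 -> on_hand[A=32 B=40 C=32 D=40 E=55] avail[A=32 B=39 C=27 D=40 E=55] open={R2,R3}
Step 5: reserve R4 A 9 -> on_hand[A=32 B=40 C=32 D=40 E=55] avail[A=23 B=39 C=27 D=40 E=55] open={R2,R3,R4}
Step 6: reserve R5 C 2 -> on_hand[A=32 B=40 C=32 D=40 E=55] avail[A=23 B=39 C=25 D=40 E=55] open={R2,R3,R4,R5}
Step 7: commit R4 -> on_hand[A=23 B=40 C=32 D=40 E=55] avail[A=23 B=39 C=25 D=40 E=55] open={R2,R3,R5}
Step 8: reserve R6 E 6 -> on_hand[A=23 B=40 C=32 D=40 E=55] avail[A=23 B=39 C=25 D=40 E=49] open={R2,R3,R5,R6}
Step 9: cancel R5 -> on_hand[A=23 B=40 C=32 D=40 E=55] avail[A=23 B=39 C=27 D=40 E=49] open={R2,R3,R6}
Step 10: reserve R7 C 3 -> on_hand[A=23 B=40 C=32 D=40 E=55] avail[A=23 B=39 C=24 D=40 E=49] open={R2,R3,R6,R7}
Step 11: commit R2 -> on_hand[A=23 B=39 C=32 D=40 E=55] avail[A=23 B=39 C=24 D=40 E=49] open={R3,R6,R7}
Step 12: reserve R8 D 9 -> on_hand[A=23 B=39 C=32 D=40 E=55] avail[A=23 B=39 C=24 D=31 E=49] open={R3,R6,R7,R8}
Step 13: reserve R9 E 6 -> on_hand[A=23 B=39 C=32 D=40 E=55] avail[A=23 B=39 C=24 D=31 E=43] open={R3,R6,R7,R8,R9}
Step 14: reserve R10 D 3 -> on_hand[A=23 B=39 C=32 D=40 E=55] avail[A=23 B=39 C=24 D=28 E=43] open={R10,R3,R6,R7,R8,R9}
Step 15: reserve R11 D 4 -> on_hand[A=23 B=39 C=32 D=40 E=55] avail[A=23 B=39 C=24 D=24 E=43] open={R10,R11,R3,R6,R7,R8,R9}
Step 16: commit R9 -> on_hand[A=23 B=39 C=32 D=40 E=49] avail[A=23 B=39 C=24 D=24 E=43] open={R10,R11,R3,R6,R7,R8}
Step 17: reserve R12 C 4 -> on_hand[A=23 B=39 C=32 D=40 E=49] avail[A=23 B=39 C=20 D=24 E=43] open={R10,R11,R12,R3,R6,R7,R8}
Step 18: reserve R13 A 4 -> on_hand[A=23 B=39 C=32 D=40 E=49] avail[A=19 B=39 C=20 D=24 E=43] open={R10,R11,R12,R13,R3,R6,R7,R8}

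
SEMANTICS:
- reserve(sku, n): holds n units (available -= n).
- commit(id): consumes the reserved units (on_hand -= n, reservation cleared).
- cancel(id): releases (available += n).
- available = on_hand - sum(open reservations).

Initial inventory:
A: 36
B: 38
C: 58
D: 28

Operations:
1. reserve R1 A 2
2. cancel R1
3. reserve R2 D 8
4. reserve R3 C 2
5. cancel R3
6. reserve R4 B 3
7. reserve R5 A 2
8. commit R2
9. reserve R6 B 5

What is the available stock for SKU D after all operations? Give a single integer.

Answer: 20

Derivation:
Step 1: reserve R1 A 2 -> on_hand[A=36 B=38 C=58 D=28] avail[A=34 B=38 C=58 D=28] open={R1}
Step 2: cancel R1 -> on_hand[A=36 B=38 C=58 D=28] avail[A=36 B=38 C=58 D=28] open={}
Step 3: reserve R2 D 8 -> on_hand[A=36 B=38 C=58 D=28] avail[A=36 B=38 C=58 D=20] open={R2}
Step 4: reserve R3 C 2 -> on_hand[A=36 B=38 C=58 D=28] avail[A=36 B=38 C=56 D=20] open={R2,R3}
Step 5: cancel R3 -> on_hand[A=36 B=38 C=58 D=28] avail[A=36 B=38 C=58 D=20] open={R2}
Step 6: reserve R4 B 3 -> on_hand[A=36 B=38 C=58 D=28] avail[A=36 B=35 C=58 D=20] open={R2,R4}
Step 7: reserve R5 A 2 -> on_hand[A=36 B=38 C=58 D=28] avail[A=34 B=35 C=58 D=20] open={R2,R4,R5}
Step 8: commit R2 -> on_hand[A=36 B=38 C=58 D=20] avail[A=34 B=35 C=58 D=20] open={R4,R5}
Step 9: reserve R6 B 5 -> on_hand[A=36 B=38 C=58 D=20] avail[A=34 B=30 C=58 D=20] open={R4,R5,R6}
Final available[D] = 20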